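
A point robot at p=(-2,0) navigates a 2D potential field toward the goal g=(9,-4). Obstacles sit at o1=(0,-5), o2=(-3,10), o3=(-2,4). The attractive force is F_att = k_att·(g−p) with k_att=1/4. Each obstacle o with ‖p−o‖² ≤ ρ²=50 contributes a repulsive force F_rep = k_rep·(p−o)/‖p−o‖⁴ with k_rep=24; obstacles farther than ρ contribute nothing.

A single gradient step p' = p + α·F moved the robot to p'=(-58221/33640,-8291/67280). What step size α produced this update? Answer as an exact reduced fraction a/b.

α = 1/10

F_att = 1/4·(g−p) = 1/4·(11,-4) = (2.7500,-1.0000)
o1: d²=29 ≤ ρ²=50; F_rep = 24·(-2,5)/29² = (-0.0571,0.1427)
o2: d²=101 > ρ²=50 → inactive
o3: d²=16 ≤ ρ²=50; F_rep = 24·(0,-4)/16² = (0.0000,-0.3750)
F = F_att + ΣF_rep = (2.6929,-1.2323)
Δp = p'−p = (0.2693,-0.1232); α = Δx/Fx = (9059/33640) / (9059/3364) = 1/10
check: Δy/Fy = (-8291/67280) / (-8291/6728) = 1/10 ✓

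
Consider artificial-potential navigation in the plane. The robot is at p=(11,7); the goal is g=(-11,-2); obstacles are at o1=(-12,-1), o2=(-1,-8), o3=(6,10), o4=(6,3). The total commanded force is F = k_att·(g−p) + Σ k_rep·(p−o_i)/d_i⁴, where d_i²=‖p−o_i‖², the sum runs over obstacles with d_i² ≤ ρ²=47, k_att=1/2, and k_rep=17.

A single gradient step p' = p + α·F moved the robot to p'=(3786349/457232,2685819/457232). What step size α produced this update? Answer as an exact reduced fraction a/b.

α = 1/4

F_att = 1/2·(g−p) = 1/2·(-22,-9) = (-11.0000,-4.5000)
o1: d²=593 > ρ²=47 → inactive
o2: d²=369 > ρ²=47 → inactive
o3: d²=34 ≤ ρ²=47; F_rep = 17·(5,-3)/34² = (0.0735,-0.0441)
o4: d²=41 ≤ ρ²=47; F_rep = 17·(5,4)/41² = (0.0506,0.0405)
F = F_att + ΣF_rep = (-10.8759,-4.5037)
Δp = p'−p = (-2.7190,-1.1259); α = Δx/Fx = (-1243203/457232) / (-1243203/114308) = 1/4
check: Δy/Fy = (-514805/457232) / (-514805/114308) = 1/4 ✓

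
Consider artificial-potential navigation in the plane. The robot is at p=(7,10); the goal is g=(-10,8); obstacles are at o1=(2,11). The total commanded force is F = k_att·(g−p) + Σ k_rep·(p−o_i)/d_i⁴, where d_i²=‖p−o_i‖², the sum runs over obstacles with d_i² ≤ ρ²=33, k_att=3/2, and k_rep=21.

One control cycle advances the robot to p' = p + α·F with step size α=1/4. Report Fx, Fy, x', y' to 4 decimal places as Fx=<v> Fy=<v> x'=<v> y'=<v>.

Fx=-25.3447 Fy=-3.0311 x'=0.6638 y'=9.2422

F_att = 3/2·(g−p) = 3/2·(-17,-2) = (-25.5000,-3.0000)
o1: d²=26 ≤ ρ²=33; F_rep = 21·(5,-1)/26² = (0.1553,-0.0311)
F = F_att + ΣF_rep = (-25.3447,-3.0311)
p' = p + 1/4·F = (0.6638,9.2422)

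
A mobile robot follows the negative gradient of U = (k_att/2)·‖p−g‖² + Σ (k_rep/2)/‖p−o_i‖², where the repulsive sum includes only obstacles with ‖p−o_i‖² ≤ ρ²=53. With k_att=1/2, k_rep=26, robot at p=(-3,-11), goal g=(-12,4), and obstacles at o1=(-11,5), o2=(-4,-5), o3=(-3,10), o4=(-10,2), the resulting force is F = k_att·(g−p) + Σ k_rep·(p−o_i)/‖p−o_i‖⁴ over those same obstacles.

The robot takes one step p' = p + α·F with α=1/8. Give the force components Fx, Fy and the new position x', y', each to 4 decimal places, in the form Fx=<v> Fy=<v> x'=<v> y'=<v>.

Fx=-4.4810 Fy=7.3860 x'=-3.5601 y'=-10.0767

F_att = 1/2·(g−p) = 1/2·(-9,15) = (-4.5000,7.5000)
o1: d²=320 > ρ²=53 → inactive
o2: d²=37 ≤ ρ²=53; F_rep = 26·(1,-6)/37² = (0.0190,-0.1140)
o3: d²=441 > ρ²=53 → inactive
o4: d²=218 > ρ²=53 → inactive
F = F_att + ΣF_rep = (-4.4810,7.3860)
p' = p + 1/8·F = (-3.5601,-10.0767)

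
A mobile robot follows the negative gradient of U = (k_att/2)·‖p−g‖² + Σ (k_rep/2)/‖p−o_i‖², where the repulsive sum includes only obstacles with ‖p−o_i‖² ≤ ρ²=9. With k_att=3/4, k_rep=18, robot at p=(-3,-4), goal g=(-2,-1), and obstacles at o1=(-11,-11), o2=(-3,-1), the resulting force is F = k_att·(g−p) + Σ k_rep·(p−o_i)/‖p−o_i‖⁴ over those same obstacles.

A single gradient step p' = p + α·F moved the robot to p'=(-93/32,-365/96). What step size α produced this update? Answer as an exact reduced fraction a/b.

α = 1/8

F_att = 3/4·(g−p) = 3/4·(1,3) = (0.7500,2.2500)
o1: d²=113 > ρ²=9 → inactive
o2: d²=9 ≤ ρ²=9; F_rep = 18·(0,-3)/9² = (0.0000,-0.6667)
F = F_att + ΣF_rep = (0.7500,1.5833)
Δp = p'−p = (0.0938,0.1979); α = Δx/Fx = (3/32) / (3/4) = 1/8
check: Δy/Fy = (19/96) / (19/12) = 1/8 ✓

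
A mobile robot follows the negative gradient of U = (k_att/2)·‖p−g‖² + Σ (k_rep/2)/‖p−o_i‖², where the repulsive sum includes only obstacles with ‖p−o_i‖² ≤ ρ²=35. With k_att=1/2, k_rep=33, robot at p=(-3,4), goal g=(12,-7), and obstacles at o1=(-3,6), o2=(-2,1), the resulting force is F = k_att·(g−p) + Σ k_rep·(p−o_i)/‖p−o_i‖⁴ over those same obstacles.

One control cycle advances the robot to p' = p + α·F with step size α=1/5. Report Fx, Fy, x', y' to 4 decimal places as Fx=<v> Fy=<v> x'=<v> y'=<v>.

Fx=7.1700 Fy=-8.6350 x'=-1.5660 y'=2.2730

F_att = 1/2·(g−p) = 1/2·(15,-11) = (7.5000,-5.5000)
o1: d²=4 ≤ ρ²=35; F_rep = 33·(0,-2)/4² = (0.0000,-4.1250)
o2: d²=10 ≤ ρ²=35; F_rep = 33·(-1,3)/10² = (-0.3300,0.9900)
F = F_att + ΣF_rep = (7.1700,-8.6350)
p' = p + 1/5·F = (-1.5660,2.2730)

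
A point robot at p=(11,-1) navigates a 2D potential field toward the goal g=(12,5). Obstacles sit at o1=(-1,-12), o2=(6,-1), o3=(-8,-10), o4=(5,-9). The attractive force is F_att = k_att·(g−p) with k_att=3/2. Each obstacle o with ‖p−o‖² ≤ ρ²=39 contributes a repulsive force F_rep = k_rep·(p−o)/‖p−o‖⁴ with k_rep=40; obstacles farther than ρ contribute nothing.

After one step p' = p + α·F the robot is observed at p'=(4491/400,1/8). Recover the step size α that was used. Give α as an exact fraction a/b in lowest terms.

α = 1/8

F_att = 3/2·(g−p) = 3/2·(1,6) = (1.5000,9.0000)
o1: d²=265 > ρ²=39 → inactive
o2: d²=25 ≤ ρ²=39; F_rep = 40·(5,0)/25² = (0.3200,0.0000)
o3: d²=442 > ρ²=39 → inactive
o4: d²=100 > ρ²=39 → inactive
F = F_att + ΣF_rep = (1.8200,9.0000)
Δp = p'−p = (0.2275,1.1250); α = Δx/Fx = (91/400) / (91/50) = 1/8
check: Δy/Fy = (9/8) / (9) = 1/8 ✓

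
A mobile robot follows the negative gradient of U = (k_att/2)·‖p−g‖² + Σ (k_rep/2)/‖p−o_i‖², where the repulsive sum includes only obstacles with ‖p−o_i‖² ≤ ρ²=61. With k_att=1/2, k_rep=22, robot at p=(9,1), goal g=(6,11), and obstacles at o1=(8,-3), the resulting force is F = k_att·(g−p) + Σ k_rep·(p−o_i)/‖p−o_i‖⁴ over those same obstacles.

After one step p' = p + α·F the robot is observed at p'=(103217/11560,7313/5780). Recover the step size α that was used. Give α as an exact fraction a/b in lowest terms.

α = 1/20

F_att = 1/2·(g−p) = 1/2·(-3,10) = (-1.5000,5.0000)
o1: d²=17 ≤ ρ²=61; F_rep = 22·(1,4)/17² = (0.0761,0.3045)
F = F_att + ΣF_rep = (-1.4239,5.3045)
Δp = p'−p = (-0.0712,0.2652); α = Δx/Fx = (-823/11560) / (-823/578) = 1/20
check: Δy/Fy = (1533/5780) / (1533/289) = 1/20 ✓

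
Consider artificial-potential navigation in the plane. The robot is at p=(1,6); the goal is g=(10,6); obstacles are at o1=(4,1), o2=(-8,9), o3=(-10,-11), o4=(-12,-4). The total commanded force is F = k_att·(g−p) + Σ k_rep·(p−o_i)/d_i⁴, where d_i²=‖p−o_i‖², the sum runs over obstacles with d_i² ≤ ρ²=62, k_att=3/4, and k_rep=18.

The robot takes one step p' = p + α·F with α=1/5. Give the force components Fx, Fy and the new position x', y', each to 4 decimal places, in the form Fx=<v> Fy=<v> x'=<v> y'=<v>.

Fx=6.7033 Fy=0.0779 x'=2.3407 y'=6.0156

F_att = 3/4·(g−p) = 3/4·(9,0) = (6.7500,0.0000)
o1: d²=34 ≤ ρ²=62; F_rep = 18·(-3,5)/34² = (-0.0467,0.0779)
o2: d²=90 > ρ²=62 → inactive
o3: d²=410 > ρ²=62 → inactive
o4: d²=269 > ρ²=62 → inactive
F = F_att + ΣF_rep = (6.7033,0.0779)
p' = p + 1/5·F = (2.3407,6.0156)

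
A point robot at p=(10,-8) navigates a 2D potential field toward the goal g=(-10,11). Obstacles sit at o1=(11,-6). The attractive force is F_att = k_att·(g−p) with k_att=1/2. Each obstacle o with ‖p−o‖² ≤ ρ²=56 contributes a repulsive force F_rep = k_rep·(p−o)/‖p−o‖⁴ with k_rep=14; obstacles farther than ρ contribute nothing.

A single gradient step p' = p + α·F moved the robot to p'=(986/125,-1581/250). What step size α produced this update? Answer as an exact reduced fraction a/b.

α = 1/5

F_att = 1/2·(g−p) = 1/2·(-20,19) = (-10.0000,9.5000)
o1: d²=5 ≤ ρ²=56; F_rep = 14·(-1,-2)/5² = (-0.5600,-1.1200)
F = F_att + ΣF_rep = (-10.5600,8.3800)
Δp = p'−p = (-2.1120,1.6760); α = Δx/Fx = (-264/125) / (-264/25) = 1/5
check: Δy/Fy = (419/250) / (419/50) = 1/5 ✓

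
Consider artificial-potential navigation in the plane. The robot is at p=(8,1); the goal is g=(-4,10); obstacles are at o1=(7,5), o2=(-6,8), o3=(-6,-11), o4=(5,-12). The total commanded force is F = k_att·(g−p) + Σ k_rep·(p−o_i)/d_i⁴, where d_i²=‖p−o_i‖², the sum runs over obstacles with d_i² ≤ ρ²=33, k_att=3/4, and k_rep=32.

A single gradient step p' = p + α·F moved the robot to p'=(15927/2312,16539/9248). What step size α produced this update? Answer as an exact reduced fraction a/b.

F_att = 3/4·(g−p) = 3/4·(-12,9) = (-9.0000,6.7500)
o1: d²=17 ≤ ρ²=33; F_rep = 32·(1,-4)/17² = (0.1107,-0.4429)
o2: d²=245 > ρ²=33 → inactive
o3: d²=340 > ρ²=33 → inactive
o4: d²=178 > ρ²=33 → inactive
F = F_att + ΣF_rep = (-8.8893,6.3071)
Δp = p'−p = (-1.1112,0.7884); α = Δx/Fx = (-2569/2312) / (-2569/289) = 1/8
check: Δy/Fy = (7291/9248) / (7291/1156) = 1/8 ✓

α = 1/8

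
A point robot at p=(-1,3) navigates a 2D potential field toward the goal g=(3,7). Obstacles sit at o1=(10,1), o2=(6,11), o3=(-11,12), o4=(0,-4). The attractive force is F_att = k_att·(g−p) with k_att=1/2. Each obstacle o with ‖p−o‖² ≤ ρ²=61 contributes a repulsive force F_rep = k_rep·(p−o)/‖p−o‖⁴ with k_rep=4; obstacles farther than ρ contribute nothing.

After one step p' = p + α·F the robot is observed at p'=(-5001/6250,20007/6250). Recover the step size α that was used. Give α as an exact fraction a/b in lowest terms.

F_att = 1/2·(g−p) = 1/2·(4,4) = (2.0000,2.0000)
o1: d²=125 > ρ²=61 → inactive
o2: d²=113 > ρ²=61 → inactive
o3: d²=181 > ρ²=61 → inactive
o4: d²=50 ≤ ρ²=61; F_rep = 4·(-1,7)/50² = (-0.0016,0.0112)
F = F_att + ΣF_rep = (1.9984,2.0112)
Δp = p'−p = (0.1998,0.2011); α = Δx/Fx = (1249/6250) / (1249/625) = 1/10
check: Δy/Fy = (1257/6250) / (1257/625) = 1/10 ✓

α = 1/10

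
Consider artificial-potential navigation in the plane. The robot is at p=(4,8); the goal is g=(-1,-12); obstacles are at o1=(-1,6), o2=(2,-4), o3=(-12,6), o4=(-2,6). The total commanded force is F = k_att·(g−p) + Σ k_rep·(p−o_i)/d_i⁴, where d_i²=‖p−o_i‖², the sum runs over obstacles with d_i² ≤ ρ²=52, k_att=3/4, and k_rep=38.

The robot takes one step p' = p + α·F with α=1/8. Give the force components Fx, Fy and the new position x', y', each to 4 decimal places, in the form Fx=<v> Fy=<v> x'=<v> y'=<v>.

Fx=-3.3816 Fy=-14.8621 x'=3.5773 y'=6.1422

F_att = 3/4·(g−p) = 3/4·(-5,-20) = (-3.7500,-15.0000)
o1: d²=29 ≤ ρ²=52; F_rep = 38·(5,2)/29² = (0.2259,0.0904)
o2: d²=148 > ρ²=52 → inactive
o3: d²=260 > ρ²=52 → inactive
o4: d²=40 ≤ ρ²=52; F_rep = 38·(6,2)/40² = (0.1425,0.0475)
F = F_att + ΣF_rep = (-3.3816,-14.8621)
p' = p + 1/8·F = (3.5773,6.1422)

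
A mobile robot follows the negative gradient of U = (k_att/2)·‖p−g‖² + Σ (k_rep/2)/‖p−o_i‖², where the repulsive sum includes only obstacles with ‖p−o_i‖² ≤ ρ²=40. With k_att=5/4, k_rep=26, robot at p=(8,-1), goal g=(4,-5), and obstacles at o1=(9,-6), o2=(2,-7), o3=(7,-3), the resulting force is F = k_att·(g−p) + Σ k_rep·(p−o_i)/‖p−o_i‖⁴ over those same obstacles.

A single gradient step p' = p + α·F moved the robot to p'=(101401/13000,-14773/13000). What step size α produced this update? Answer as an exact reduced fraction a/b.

F_att = 5/4·(g−p) = 5/4·(-4,-4) = (-5.0000,-5.0000)
o1: d²=26 ≤ ρ²=40; F_rep = 26·(-1,5)/26² = (-0.0385,0.1923)
o2: d²=72 > ρ²=40 → inactive
o3: d²=5 ≤ ρ²=40; F_rep = 26·(1,2)/5² = (1.0400,2.0800)
F = F_att + ΣF_rep = (-3.9985,-2.7277)
Δp = p'−p = (-0.1999,-0.1364); α = Δx/Fx = (-2599/13000) / (-2599/650) = 1/20
check: Δy/Fy = (-1773/13000) / (-1773/650) = 1/20 ✓

α = 1/20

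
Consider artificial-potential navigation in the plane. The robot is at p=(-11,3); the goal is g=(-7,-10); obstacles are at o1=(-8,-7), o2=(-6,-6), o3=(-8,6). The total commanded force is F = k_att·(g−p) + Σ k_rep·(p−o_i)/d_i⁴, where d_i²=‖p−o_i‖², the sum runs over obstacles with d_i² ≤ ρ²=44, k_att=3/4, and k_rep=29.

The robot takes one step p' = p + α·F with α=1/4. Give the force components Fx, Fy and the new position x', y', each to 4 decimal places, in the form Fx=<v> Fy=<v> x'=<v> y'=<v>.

F_att = 3/4·(g−p) = 3/4·(4,-13) = (3.0000,-9.7500)
o1: d²=109 > ρ²=44 → inactive
o2: d²=106 > ρ²=44 → inactive
o3: d²=18 ≤ ρ²=44; F_rep = 29·(-3,-3)/18² = (-0.2685,-0.2685)
F = F_att + ΣF_rep = (2.7315,-10.0185)
p' = p + 1/4·F = (-10.3171,0.4954)

Fx=2.7315 Fy=-10.0185 x'=-10.3171 y'=0.4954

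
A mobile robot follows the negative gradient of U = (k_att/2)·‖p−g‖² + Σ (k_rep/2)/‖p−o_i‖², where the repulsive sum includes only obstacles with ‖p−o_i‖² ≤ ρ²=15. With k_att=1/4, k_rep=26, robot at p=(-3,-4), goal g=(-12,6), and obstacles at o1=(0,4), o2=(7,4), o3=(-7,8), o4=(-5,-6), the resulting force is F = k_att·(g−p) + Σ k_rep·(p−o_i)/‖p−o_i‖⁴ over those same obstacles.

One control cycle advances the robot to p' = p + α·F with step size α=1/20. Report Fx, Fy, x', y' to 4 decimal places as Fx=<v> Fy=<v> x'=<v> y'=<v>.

F_att = 1/4·(g−p) = 1/4·(-9,10) = (-2.2500,2.5000)
o1: d²=73 > ρ²=15 → inactive
o2: d²=164 > ρ²=15 → inactive
o3: d²=160 > ρ²=15 → inactive
o4: d²=8 ≤ ρ²=15; F_rep = 26·(2,2)/8² = (0.8125,0.8125)
F = F_att + ΣF_rep = (-1.4375,3.3125)
p' = p + 1/20·F = (-3.0719,-3.8344)

Fx=-1.4375 Fy=3.3125 x'=-3.0719 y'=-3.8344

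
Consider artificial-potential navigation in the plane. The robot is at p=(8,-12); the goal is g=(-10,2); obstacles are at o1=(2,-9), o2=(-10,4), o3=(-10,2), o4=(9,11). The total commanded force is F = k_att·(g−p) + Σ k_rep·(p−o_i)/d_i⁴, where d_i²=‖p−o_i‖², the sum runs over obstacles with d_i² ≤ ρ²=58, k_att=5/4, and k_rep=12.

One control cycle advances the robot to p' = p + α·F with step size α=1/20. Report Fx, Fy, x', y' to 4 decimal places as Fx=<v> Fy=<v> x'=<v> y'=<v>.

F_att = 5/4·(g−p) = 5/4·(-18,14) = (-22.5000,17.5000)
o1: d²=45 ≤ ρ²=58; F_rep = 12·(6,-3)/45² = (0.0356,-0.0178)
o2: d²=580 > ρ²=58 → inactive
o3: d²=520 > ρ²=58 → inactive
o4: d²=530 > ρ²=58 → inactive
F = F_att + ΣF_rep = (-22.4644,17.4822)
p' = p + 1/20·F = (6.8768,-11.1259)

Fx=-22.4644 Fy=17.4822 x'=6.8768 y'=-11.1259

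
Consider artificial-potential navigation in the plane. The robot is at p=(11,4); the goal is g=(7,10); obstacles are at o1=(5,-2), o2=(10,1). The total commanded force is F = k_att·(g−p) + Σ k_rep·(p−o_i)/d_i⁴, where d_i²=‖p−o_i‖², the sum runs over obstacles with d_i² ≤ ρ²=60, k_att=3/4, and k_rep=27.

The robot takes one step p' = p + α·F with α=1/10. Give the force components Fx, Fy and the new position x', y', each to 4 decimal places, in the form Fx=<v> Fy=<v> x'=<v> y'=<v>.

Fx=-2.7300 Fy=5.3100 x'=10.7270 y'=4.5310

F_att = 3/4·(g−p) = 3/4·(-4,6) = (-3.0000,4.5000)
o1: d²=72 > ρ²=60 → inactive
o2: d²=10 ≤ ρ²=60; F_rep = 27·(1,3)/10² = (0.2700,0.8100)
F = F_att + ΣF_rep = (-2.7300,5.3100)
p' = p + 1/10·F = (10.7270,4.5310)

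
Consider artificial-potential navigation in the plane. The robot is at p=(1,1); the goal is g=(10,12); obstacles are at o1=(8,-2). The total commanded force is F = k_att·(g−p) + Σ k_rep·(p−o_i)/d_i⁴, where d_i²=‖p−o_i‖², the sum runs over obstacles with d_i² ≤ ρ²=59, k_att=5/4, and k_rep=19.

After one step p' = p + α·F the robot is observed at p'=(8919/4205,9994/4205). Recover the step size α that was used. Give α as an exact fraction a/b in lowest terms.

α = 1/10

F_att = 5/4·(g−p) = 5/4·(9,11) = (11.2500,13.7500)
o1: d²=58 ≤ ρ²=59; F_rep = 19·(-7,3)/58² = (-0.0395,0.0169)
F = F_att + ΣF_rep = (11.2105,13.7669)
Δp = p'−p = (1.1210,1.3767); α = Δx/Fx = (4714/4205) / (9428/841) = 1/10
check: Δy/Fy = (5789/4205) / (11578/841) = 1/10 ✓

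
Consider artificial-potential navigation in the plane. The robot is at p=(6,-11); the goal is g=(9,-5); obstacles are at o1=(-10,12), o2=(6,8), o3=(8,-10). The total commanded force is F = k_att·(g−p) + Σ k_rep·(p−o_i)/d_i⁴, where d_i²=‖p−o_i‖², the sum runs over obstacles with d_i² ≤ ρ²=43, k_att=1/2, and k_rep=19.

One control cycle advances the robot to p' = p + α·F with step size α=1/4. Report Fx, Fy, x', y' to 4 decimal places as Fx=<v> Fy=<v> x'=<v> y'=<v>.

F_att = 1/2·(g−p) = 1/2·(3,6) = (1.5000,3.0000)
o1: d²=785 > ρ²=43 → inactive
o2: d²=361 > ρ²=43 → inactive
o3: d²=5 ≤ ρ²=43; F_rep = 19·(-2,-1)/5² = (-1.5200,-0.7600)
F = F_att + ΣF_rep = (-0.0200,2.2400)
p' = p + 1/4·F = (5.9950,-10.4400)

Fx=-0.0200 Fy=2.2400 x'=5.9950 y'=-10.4400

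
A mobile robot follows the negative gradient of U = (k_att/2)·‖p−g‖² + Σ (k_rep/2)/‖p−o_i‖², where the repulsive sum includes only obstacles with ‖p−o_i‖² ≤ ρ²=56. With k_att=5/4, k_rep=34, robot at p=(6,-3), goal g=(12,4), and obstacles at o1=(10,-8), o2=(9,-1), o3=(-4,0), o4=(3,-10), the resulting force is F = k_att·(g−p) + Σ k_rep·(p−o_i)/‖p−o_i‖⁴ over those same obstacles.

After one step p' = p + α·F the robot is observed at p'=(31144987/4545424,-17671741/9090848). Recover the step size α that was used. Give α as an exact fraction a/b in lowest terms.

α = 1/8

F_att = 5/4·(g−p) = 5/4·(6,7) = (7.5000,8.7500)
o1: d²=41 ≤ ρ²=56; F_rep = 34·(-4,5)/41² = (-0.0809,0.1011)
o2: d²=13 ≤ ρ²=56; F_rep = 34·(-3,-2)/13² = (-0.6036,-0.4024)
o3: d²=109 > ρ²=56 → inactive
o4: d²=58 > ρ²=56 → inactive
F = F_att + ΣF_rep = (6.8155,8.4488)
Δp = p'−p = (0.8519,1.0561); α = Δx/Fx = (3872443/4545424) / (3872443/568178) = 1/8
check: Δy/Fy = (9600803/9090848) / (9600803/1136356) = 1/8 ✓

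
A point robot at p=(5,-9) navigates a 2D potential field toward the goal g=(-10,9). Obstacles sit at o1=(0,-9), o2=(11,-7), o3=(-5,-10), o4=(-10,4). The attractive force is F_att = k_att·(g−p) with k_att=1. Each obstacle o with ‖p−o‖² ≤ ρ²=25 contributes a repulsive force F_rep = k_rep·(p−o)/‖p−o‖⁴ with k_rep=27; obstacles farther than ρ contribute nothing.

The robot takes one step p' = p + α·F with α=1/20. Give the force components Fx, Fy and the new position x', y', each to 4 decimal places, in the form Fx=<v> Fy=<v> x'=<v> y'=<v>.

F_att = 1·(g−p) = 1·(-15,18) = (-15.0000,18.0000)
o1: d²=25 ≤ ρ²=25; F_rep = 27·(5,0)/25² = (0.2160,0.0000)
o2: d²=40 > ρ²=25 → inactive
o3: d²=101 > ρ²=25 → inactive
o4: d²=394 > ρ²=25 → inactive
F = F_att + ΣF_rep = (-14.7840,18.0000)
p' = p + 1/20·F = (4.2608,-8.1000)

Fx=-14.7840 Fy=18.0000 x'=4.2608 y'=-8.1000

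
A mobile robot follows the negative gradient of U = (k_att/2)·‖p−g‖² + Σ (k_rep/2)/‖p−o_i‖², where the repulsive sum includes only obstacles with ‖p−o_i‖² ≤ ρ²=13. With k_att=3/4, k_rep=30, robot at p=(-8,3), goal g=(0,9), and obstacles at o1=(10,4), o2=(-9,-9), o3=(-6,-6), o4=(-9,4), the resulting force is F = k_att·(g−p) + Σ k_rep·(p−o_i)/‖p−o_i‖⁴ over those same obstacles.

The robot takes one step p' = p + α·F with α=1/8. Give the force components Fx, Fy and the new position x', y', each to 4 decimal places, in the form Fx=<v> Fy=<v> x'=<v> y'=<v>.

F_att = 3/4·(g−p) = 3/4·(8,6) = (6.0000,4.5000)
o1: d²=325 > ρ²=13 → inactive
o2: d²=145 > ρ²=13 → inactive
o3: d²=85 > ρ²=13 → inactive
o4: d²=2 ≤ ρ²=13; F_rep = 30·(1,-1)/2² = (7.5000,-7.5000)
F = F_att + ΣF_rep = (13.5000,-3.0000)
p' = p + 1/8·F = (-6.3125,2.6250)

Fx=13.5000 Fy=-3.0000 x'=-6.3125 y'=2.6250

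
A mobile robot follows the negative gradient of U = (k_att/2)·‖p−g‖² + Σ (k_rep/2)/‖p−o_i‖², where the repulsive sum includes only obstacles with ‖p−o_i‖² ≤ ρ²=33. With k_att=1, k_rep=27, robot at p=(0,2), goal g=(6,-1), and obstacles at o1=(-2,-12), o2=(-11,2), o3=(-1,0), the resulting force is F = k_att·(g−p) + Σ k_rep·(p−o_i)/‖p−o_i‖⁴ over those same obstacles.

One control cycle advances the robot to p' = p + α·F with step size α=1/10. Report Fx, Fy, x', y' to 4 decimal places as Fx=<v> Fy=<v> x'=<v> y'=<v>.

F_att = 1·(g−p) = 1·(6,-3) = (6.0000,-3.0000)
o1: d²=200 > ρ²=33 → inactive
o2: d²=121 > ρ²=33 → inactive
o3: d²=5 ≤ ρ²=33; F_rep = 27·(1,2)/5² = (1.0800,2.1600)
F = F_att + ΣF_rep = (7.0800,-0.8400)
p' = p + 1/10·F = (0.7080,1.9160)

Fx=7.0800 Fy=-0.8400 x'=0.7080 y'=1.9160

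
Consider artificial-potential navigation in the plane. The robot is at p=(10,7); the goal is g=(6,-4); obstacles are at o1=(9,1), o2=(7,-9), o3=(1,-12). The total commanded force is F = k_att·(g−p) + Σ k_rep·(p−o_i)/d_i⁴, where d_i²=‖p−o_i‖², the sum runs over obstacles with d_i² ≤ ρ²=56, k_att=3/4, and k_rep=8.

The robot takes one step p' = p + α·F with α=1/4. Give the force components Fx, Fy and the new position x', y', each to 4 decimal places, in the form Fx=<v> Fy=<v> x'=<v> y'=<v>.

F_att = 3/4·(g−p) = 3/4·(-4,-11) = (-3.0000,-8.2500)
o1: d²=37 ≤ ρ²=56; F_rep = 8·(1,6)/37² = (0.0058,0.0351)
o2: d²=265 > ρ²=56 → inactive
o3: d²=442 > ρ²=56 → inactive
F = F_att + ΣF_rep = (-2.9942,-8.2149)
p' = p + 1/4·F = (9.2515,4.9463)

Fx=-2.9942 Fy=-8.2149 x'=9.2515 y'=4.9463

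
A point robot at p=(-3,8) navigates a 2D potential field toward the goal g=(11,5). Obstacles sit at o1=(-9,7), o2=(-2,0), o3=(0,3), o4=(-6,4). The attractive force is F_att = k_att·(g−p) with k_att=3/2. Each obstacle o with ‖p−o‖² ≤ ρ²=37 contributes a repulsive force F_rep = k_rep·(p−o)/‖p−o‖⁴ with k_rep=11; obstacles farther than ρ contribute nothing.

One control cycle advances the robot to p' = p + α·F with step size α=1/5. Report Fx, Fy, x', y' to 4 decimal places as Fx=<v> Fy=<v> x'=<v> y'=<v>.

Fx=21.0725 Fy=-4.3740 x'=1.2145 y'=7.1252

F_att = 3/2·(g−p) = 3/2·(14,-3) = (21.0000,-4.5000)
o1: d²=37 ≤ ρ²=37; F_rep = 11·(6,1)/37² = (0.0482,0.0080)
o2: d²=65 > ρ²=37 → inactive
o3: d²=34 ≤ ρ²=37; F_rep = 11·(-3,5)/34² = (-0.0285,0.0476)
o4: d²=25 ≤ ρ²=37; F_rep = 11·(3,4)/25² = (0.0528,0.0704)
F = F_att + ΣF_rep = (21.0725,-4.3740)
p' = p + 1/5·F = (1.2145,7.1252)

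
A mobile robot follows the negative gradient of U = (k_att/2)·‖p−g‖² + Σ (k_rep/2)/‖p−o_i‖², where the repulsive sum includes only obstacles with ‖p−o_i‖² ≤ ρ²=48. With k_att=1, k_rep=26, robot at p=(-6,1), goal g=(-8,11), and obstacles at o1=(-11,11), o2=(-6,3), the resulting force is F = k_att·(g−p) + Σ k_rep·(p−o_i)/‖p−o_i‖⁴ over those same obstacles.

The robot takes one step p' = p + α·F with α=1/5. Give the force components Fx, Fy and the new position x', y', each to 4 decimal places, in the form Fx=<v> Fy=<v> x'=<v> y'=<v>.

Fx=-2.0000 Fy=6.7500 x'=-6.4000 y'=2.3500

F_att = 1·(g−p) = 1·(-2,10) = (-2.0000,10.0000)
o1: d²=125 > ρ²=48 → inactive
o2: d²=4 ≤ ρ²=48; F_rep = 26·(0,-2)/4² = (0.0000,-3.2500)
F = F_att + ΣF_rep = (-2.0000,6.7500)
p' = p + 1/5·F = (-6.4000,2.3500)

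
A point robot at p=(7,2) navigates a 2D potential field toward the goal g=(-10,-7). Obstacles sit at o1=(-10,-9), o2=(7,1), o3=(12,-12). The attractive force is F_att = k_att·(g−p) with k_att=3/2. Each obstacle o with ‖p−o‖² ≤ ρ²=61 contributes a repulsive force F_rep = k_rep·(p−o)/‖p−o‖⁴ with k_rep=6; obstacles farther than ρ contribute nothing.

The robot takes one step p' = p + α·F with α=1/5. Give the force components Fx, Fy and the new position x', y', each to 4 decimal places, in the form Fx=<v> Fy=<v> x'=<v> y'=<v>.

F_att = 3/2·(g−p) = 3/2·(-17,-9) = (-25.5000,-13.5000)
o1: d²=410 > ρ²=61 → inactive
o2: d²=1 ≤ ρ²=61; F_rep = 6·(0,1)/1² = (0.0000,6.0000)
o3: d²=221 > ρ²=61 → inactive
F = F_att + ΣF_rep = (-25.5000,-7.5000)
p' = p + 1/5·F = (1.9000,0.5000)

Fx=-25.5000 Fy=-7.5000 x'=1.9000 y'=0.5000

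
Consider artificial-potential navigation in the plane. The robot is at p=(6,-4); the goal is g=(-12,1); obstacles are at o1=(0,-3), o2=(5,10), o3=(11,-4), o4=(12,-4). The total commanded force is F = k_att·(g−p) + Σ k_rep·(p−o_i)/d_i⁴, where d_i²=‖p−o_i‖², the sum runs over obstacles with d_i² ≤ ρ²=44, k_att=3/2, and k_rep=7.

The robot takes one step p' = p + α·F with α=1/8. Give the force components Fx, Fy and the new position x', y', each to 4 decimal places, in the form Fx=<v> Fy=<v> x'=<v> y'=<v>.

Fx=-27.0577 Fy=7.4949 x'=2.6178 y'=-3.0631

F_att = 3/2·(g−p) = 3/2·(-18,5) = (-27.0000,7.5000)
o1: d²=37 ≤ ρ²=44; F_rep = 7·(6,-1)/37² = (0.0307,-0.0051)
o2: d²=197 > ρ²=44 → inactive
o3: d²=25 ≤ ρ²=44; F_rep = 7·(-5,0)/25² = (-0.0560,0.0000)
o4: d²=36 ≤ ρ²=44; F_rep = 7·(-6,0)/36² = (-0.0324,0.0000)
F = F_att + ΣF_rep = (-27.0577,7.4949)
p' = p + 1/8·F = (2.6178,-3.0631)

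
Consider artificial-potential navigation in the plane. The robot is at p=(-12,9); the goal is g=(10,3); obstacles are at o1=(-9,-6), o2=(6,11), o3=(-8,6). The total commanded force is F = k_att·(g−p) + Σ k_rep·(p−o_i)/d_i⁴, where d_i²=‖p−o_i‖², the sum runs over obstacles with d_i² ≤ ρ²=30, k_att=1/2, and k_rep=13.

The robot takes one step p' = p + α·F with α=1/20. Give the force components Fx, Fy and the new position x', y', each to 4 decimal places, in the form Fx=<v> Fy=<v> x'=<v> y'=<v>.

F_att = 1/2·(g−p) = 1/2·(22,-6) = (11.0000,-3.0000)
o1: d²=234 > ρ²=30 → inactive
o2: d²=328 > ρ²=30 → inactive
o3: d²=25 ≤ ρ²=30; F_rep = 13·(-4,3)/25² = (-0.0832,0.0624)
F = F_att + ΣF_rep = (10.9168,-2.9376)
p' = p + 1/20·F = (-11.4542,8.8531)

Fx=10.9168 Fy=-2.9376 x'=-11.4542 y'=8.8531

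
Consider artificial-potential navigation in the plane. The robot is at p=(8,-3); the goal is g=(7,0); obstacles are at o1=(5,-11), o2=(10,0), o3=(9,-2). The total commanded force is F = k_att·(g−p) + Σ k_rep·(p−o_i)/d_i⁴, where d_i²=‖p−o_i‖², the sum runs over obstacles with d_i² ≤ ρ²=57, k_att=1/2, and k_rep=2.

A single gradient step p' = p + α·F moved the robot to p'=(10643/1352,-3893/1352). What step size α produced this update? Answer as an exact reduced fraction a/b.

α = 1/8

F_att = 1/2·(g−p) = 1/2·(-1,3) = (-0.5000,1.5000)
o1: d²=73 > ρ²=57 → inactive
o2: d²=13 ≤ ρ²=57; F_rep = 2·(-2,-3)/13² = (-0.0237,-0.0355)
o3: d²=2 ≤ ρ²=57; F_rep = 2·(-1,-1)/2² = (-0.5000,-0.5000)
F = F_att + ΣF_rep = (-1.0237,0.9645)
Δp = p'−p = (-0.1280,0.1206); α = Δx/Fx = (-173/1352) / (-173/169) = 1/8
check: Δy/Fy = (163/1352) / (163/169) = 1/8 ✓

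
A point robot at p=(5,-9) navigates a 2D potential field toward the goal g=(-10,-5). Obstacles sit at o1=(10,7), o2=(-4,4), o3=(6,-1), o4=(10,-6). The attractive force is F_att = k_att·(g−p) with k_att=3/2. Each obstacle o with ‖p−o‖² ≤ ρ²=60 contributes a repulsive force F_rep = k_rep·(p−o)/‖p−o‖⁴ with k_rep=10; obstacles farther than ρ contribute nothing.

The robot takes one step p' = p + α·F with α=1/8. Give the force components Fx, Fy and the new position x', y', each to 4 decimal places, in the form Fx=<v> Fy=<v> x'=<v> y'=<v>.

Fx=-22.5433 Fy=5.9740 x'=2.1821 y'=-8.2532

F_att = 3/2·(g−p) = 3/2·(-15,4) = (-22.5000,6.0000)
o1: d²=281 > ρ²=60 → inactive
o2: d²=250 > ρ²=60 → inactive
o3: d²=65 > ρ²=60 → inactive
o4: d²=34 ≤ ρ²=60; F_rep = 10·(-5,-3)/34² = (-0.0433,-0.0260)
F = F_att + ΣF_rep = (-22.5433,5.9740)
p' = p + 1/8·F = (2.1821,-8.2532)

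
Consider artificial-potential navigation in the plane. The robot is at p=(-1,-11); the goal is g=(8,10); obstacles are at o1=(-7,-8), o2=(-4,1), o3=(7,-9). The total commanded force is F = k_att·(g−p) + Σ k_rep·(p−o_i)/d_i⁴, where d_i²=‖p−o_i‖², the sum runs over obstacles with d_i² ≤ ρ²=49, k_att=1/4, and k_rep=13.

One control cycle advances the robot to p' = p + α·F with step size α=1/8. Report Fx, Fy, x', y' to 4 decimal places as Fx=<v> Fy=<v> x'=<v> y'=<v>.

F_att = 1/4·(g−p) = 1/4·(9,21) = (2.2500,5.2500)
o1: d²=45 ≤ ρ²=49; F_rep = 13·(6,-3)/45² = (0.0385,-0.0193)
o2: d²=153 > ρ²=49 → inactive
o3: d²=68 > ρ²=49 → inactive
F = F_att + ΣF_rep = (2.2885,5.2307)
p' = p + 1/8·F = (-0.7139,-10.3462)

Fx=2.2885 Fy=5.2307 x'=-0.7139 y'=-10.3462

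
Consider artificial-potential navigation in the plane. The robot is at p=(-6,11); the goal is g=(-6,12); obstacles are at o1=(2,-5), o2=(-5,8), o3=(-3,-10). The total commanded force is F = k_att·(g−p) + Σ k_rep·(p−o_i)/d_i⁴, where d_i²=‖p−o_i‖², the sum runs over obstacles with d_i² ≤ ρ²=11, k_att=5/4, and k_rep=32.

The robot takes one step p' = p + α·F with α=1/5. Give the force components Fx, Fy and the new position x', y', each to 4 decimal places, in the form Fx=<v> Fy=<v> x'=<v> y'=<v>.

F_att = 5/4·(g−p) = 5/4·(0,1) = (0.0000,1.2500)
o1: d²=320 > ρ²=11 → inactive
o2: d²=10 ≤ ρ²=11; F_rep = 32·(-1,3)/10² = (-0.3200,0.9600)
o3: d²=450 > ρ²=11 → inactive
F = F_att + ΣF_rep = (-0.3200,2.2100)
p' = p + 1/5·F = (-6.0640,11.4420)

Fx=-0.3200 Fy=2.2100 x'=-6.0640 y'=11.4420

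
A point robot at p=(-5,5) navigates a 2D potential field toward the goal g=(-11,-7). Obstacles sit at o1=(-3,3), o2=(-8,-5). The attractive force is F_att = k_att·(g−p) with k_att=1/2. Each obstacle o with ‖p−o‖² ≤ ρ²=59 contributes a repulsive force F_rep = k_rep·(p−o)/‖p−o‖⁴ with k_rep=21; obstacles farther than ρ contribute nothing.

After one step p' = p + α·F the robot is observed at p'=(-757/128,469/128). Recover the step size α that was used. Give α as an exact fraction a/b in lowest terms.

F_att = 1/2·(g−p) = 1/2·(-6,-12) = (-3.0000,-6.0000)
o1: d²=8 ≤ ρ²=59; F_rep = 21·(-2,2)/8² = (-0.6562,0.6562)
o2: d²=109 > ρ²=59 → inactive
F = F_att + ΣF_rep = (-3.6562,-5.3438)
Δp = p'−p = (-0.9141,-1.3359); α = Δx/Fx = (-117/128) / (-117/32) = 1/4
check: Δy/Fy = (-171/128) / (-171/32) = 1/4 ✓

α = 1/4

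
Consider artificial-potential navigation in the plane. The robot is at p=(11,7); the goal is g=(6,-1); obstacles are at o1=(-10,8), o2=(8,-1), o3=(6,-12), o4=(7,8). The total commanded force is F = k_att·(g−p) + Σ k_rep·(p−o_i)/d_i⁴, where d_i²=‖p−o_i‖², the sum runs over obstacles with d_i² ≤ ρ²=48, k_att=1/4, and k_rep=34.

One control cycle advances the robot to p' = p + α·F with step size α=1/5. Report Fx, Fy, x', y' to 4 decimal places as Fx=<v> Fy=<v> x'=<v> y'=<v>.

Fx=-0.7794 Fy=-2.1176 x'=10.8441 y'=6.5765

F_att = 1/4·(g−p) = 1/4·(-5,-8) = (-1.2500,-2.0000)
o1: d²=442 > ρ²=48 → inactive
o2: d²=73 > ρ²=48 → inactive
o3: d²=386 > ρ²=48 → inactive
o4: d²=17 ≤ ρ²=48; F_rep = 34·(4,-1)/17² = (0.4706,-0.1176)
F = F_att + ΣF_rep = (-0.7794,-2.1176)
p' = p + 1/5·F = (10.8441,6.5765)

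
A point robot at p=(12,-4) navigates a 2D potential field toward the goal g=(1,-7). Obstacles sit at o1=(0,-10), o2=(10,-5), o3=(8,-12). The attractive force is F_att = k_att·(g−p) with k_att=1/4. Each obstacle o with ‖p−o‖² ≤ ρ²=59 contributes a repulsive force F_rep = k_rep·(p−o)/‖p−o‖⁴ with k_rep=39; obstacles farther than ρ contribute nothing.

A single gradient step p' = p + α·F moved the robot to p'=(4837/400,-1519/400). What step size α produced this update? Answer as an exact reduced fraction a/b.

α = 1/4

F_att = 1/4·(g−p) = 1/4·(-11,-3) = (-2.7500,-0.7500)
o1: d²=180 > ρ²=59 → inactive
o2: d²=5 ≤ ρ²=59; F_rep = 39·(2,1)/5² = (3.1200,1.5600)
o3: d²=80 > ρ²=59 → inactive
F = F_att + ΣF_rep = (0.3700,0.8100)
Δp = p'−p = (0.0925,0.2025); α = Δx/Fx = (37/400) / (37/100) = 1/4
check: Δy/Fy = (81/400) / (81/100) = 1/4 ✓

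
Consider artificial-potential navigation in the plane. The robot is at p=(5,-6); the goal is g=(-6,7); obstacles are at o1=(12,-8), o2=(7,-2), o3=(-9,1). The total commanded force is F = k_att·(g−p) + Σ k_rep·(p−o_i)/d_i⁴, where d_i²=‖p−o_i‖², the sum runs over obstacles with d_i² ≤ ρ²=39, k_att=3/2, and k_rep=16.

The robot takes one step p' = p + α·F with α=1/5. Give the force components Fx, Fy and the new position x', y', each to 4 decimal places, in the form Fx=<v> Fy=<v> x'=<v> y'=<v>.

Fx=-16.5800 Fy=19.3400 x'=1.6840 y'=-2.1320

F_att = 3/2·(g−p) = 3/2·(-11,13) = (-16.5000,19.5000)
o1: d²=53 > ρ²=39 → inactive
o2: d²=20 ≤ ρ²=39; F_rep = 16·(-2,-4)/20² = (-0.0800,-0.1600)
o3: d²=245 > ρ²=39 → inactive
F = F_att + ΣF_rep = (-16.5800,19.3400)
p' = p + 1/5·F = (1.6840,-2.1320)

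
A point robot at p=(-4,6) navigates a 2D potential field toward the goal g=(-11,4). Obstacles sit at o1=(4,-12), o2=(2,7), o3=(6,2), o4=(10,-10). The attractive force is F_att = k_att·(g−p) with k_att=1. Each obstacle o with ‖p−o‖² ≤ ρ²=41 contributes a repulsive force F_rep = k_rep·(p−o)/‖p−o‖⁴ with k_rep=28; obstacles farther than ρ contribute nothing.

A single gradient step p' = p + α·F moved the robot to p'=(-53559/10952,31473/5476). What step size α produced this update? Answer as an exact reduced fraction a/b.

α = 1/8

F_att = 1·(g−p) = 1·(-7,-2) = (-7.0000,-2.0000)
o1: d²=388 > ρ²=41 → inactive
o2: d²=37 ≤ ρ²=41; F_rep = 28·(-6,-1)/37² = (-0.1227,-0.0205)
o3: d²=116 > ρ²=41 → inactive
o4: d²=452 > ρ²=41 → inactive
F = F_att + ΣF_rep = (-7.1227,-2.0205)
Δp = p'−p = (-0.8903,-0.2526); α = Δx/Fx = (-9751/10952) / (-9751/1369) = 1/8
check: Δy/Fy = (-1383/5476) / (-2766/1369) = 1/8 ✓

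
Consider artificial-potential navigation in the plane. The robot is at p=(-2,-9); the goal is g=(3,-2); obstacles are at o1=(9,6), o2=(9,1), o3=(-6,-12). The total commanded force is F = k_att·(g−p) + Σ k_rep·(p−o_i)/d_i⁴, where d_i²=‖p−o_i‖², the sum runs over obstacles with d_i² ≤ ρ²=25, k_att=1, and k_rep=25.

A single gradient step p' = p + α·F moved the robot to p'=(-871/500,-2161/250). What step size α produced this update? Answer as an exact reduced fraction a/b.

F_att = 1·(g−p) = 1·(5,7) = (5.0000,7.0000)
o1: d²=346 > ρ²=25 → inactive
o2: d²=221 > ρ²=25 → inactive
o3: d²=25 ≤ ρ²=25; F_rep = 25·(4,3)/25² = (0.1600,0.1200)
F = F_att + ΣF_rep = (5.1600,7.1200)
Δp = p'−p = (0.2580,0.3560); α = Δx/Fx = (129/500) / (129/25) = 1/20
check: Δy/Fy = (89/250) / (178/25) = 1/20 ✓

α = 1/20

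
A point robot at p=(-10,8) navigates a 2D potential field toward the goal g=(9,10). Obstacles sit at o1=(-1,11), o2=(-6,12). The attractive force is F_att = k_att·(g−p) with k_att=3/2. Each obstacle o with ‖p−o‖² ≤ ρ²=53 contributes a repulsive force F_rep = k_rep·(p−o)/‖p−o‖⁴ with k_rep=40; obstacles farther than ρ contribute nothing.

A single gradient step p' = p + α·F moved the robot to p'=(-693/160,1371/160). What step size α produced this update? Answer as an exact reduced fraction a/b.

α = 1/5

F_att = 3/2·(g−p) = 3/2·(19,2) = (28.5000,3.0000)
o1: d²=90 > ρ²=53 → inactive
o2: d²=32 ≤ ρ²=53; F_rep = 40·(-4,-4)/32² = (-0.1562,-0.1562)
F = F_att + ΣF_rep = (28.3438,2.8438)
Δp = p'−p = (5.6688,0.5687); α = Δx/Fx = (907/160) / (907/32) = 1/5
check: Δy/Fy = (91/160) / (91/32) = 1/5 ✓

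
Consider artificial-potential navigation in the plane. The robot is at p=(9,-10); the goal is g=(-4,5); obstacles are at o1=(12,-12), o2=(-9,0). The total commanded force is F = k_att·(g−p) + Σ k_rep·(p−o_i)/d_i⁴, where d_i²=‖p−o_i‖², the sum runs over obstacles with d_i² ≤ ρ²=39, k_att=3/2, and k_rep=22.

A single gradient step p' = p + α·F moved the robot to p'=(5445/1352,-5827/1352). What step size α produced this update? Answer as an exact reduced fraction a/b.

F_att = 3/2·(g−p) = 3/2·(-13,15) = (-19.5000,22.5000)
o1: d²=13 ≤ ρ²=39; F_rep = 22·(-3,2)/13² = (-0.3905,0.2604)
o2: d²=424 > ρ²=39 → inactive
F = F_att + ΣF_rep = (-19.8905,22.7604)
Δp = p'−p = (-4.9726,5.6901); α = Δx/Fx = (-6723/1352) / (-6723/338) = 1/4
check: Δy/Fy = (7693/1352) / (7693/338) = 1/4 ✓

α = 1/4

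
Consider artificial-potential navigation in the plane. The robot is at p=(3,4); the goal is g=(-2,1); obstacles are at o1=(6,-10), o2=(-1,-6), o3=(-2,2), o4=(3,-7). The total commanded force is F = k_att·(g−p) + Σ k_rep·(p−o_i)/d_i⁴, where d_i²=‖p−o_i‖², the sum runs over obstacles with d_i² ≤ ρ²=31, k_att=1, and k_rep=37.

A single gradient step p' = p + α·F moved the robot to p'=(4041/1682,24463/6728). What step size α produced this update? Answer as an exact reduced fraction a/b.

α = 1/8

F_att = 1·(g−p) = 1·(-5,-3) = (-5.0000,-3.0000)
o1: d²=205 > ρ²=31 → inactive
o2: d²=116 > ρ²=31 → inactive
o3: d²=29 ≤ ρ²=31; F_rep = 37·(5,2)/29² = (0.2200,0.0880)
o4: d²=121 > ρ²=31 → inactive
F = F_att + ΣF_rep = (-4.7800,-2.9120)
Δp = p'−p = (-0.5975,-0.3640); α = Δx/Fx = (-1005/1682) / (-4020/841) = 1/8
check: Δy/Fy = (-2449/6728) / (-2449/841) = 1/8 ✓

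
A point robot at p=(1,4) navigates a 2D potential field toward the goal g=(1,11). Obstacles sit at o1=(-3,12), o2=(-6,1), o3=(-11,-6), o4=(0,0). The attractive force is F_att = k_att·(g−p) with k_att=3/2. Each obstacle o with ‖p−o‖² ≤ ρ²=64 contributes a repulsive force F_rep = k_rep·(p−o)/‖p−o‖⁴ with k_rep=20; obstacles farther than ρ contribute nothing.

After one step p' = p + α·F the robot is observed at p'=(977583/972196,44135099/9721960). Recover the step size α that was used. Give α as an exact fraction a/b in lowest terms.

α = 1/20

F_att = 3/2·(g−p) = 3/2·(0,7) = (0.0000,10.5000)
o1: d²=80 > ρ²=64 → inactive
o2: d²=58 ≤ ρ²=64; F_rep = 20·(7,3)/58² = (0.0416,0.0178)
o3: d²=244 > ρ²=64 → inactive
o4: d²=17 ≤ ρ²=64; F_rep = 20·(1,4)/17² = (0.0692,0.2768)
F = F_att + ΣF_rep = (0.1108,10.7947)
Δp = p'−p = (0.0055,0.5397); α = Δx/Fx = (5387/972196) / (26935/243049) = 1/20
check: Δy/Fy = (5247259/9721960) / (5247259/486098) = 1/20 ✓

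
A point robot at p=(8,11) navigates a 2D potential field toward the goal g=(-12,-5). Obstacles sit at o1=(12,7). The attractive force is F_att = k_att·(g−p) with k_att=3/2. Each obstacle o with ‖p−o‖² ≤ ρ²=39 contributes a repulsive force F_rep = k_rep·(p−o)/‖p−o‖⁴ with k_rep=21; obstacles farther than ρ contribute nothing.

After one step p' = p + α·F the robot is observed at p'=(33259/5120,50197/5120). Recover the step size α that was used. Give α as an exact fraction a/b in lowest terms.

α = 1/20

F_att = 3/2·(g−p) = 3/2·(-20,-16) = (-30.0000,-24.0000)
o1: d²=32 ≤ ρ²=39; F_rep = 21·(-4,4)/32² = (-0.0820,0.0820)
F = F_att + ΣF_rep = (-30.0820,-23.9180)
Δp = p'−p = (-1.5041,-1.1959); α = Δx/Fx = (-7701/5120) / (-7701/256) = 1/20
check: Δy/Fy = (-6123/5120) / (-6123/256) = 1/20 ✓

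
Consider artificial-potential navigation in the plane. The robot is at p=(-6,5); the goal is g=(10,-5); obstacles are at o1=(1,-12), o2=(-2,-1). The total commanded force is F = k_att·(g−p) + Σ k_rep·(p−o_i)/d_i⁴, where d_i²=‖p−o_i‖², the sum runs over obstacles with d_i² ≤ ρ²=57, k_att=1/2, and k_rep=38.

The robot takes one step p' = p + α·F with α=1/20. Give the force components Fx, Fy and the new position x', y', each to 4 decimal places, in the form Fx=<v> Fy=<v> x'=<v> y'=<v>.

F_att = 1/2·(g−p) = 1/2·(16,-10) = (8.0000,-5.0000)
o1: d²=338 > ρ²=57 → inactive
o2: d²=52 ≤ ρ²=57; F_rep = 38·(-4,6)/52² = (-0.0562,0.0843)
F = F_att + ΣF_rep = (7.9438,-4.9157)
p' = p + 1/20·F = (-5.6028,4.7542)

Fx=7.9438 Fy=-4.9157 x'=-5.6028 y'=4.7542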